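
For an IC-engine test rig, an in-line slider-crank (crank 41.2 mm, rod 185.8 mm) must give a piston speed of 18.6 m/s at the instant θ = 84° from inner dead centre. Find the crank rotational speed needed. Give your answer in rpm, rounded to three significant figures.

For an in-line slider-crank, |v_piston| = rω|sinθ|·[1 + r cosθ/√(L² − r² sin²θ)].
With r = 0.0412 m, L = 0.1858 m, θ = 84°: the bracketed kinematic factor |dx/dθ| = 0.041948 m.
ω = v/|dx/dθ| = 18.6/0.041948 = 443.41 rad/s.
N = 60ω/(2π) = 4234.2 rpm.

4230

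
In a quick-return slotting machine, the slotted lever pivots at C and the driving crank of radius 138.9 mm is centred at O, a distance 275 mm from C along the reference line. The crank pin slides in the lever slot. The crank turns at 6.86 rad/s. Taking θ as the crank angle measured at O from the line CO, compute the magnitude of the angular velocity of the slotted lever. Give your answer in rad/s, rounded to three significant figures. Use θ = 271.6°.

1.44

ω = 6.86 rad/s
Crank pin A relative to C: A = (d + r cosθ, r sinθ); lever angle φ = atan2(r sinθ, d + r cosθ).
Differentiating tanφ: φ̇ = rω(d cosθ + r)/(d² + r² + 2dr cosθ).
d² + r² + 2dr cosθ = |CA|² = 0.0970513 m²;  d cosθ + r = +0.14658 m.
|ω_lever| = |0.1389·6.86·+0.14658| / 0.0970513 = 1.4391 rad/s.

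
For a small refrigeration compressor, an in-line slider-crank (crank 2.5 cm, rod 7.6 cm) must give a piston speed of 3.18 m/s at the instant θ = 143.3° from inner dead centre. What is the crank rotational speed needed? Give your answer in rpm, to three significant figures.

For an in-line slider-crank, |v_piston| = rω|sinθ|·[1 + r cosθ/√(L² − r² sin²θ)].
With r = 0.025 m, L = 0.076 m, θ = 143.3°: the bracketed kinematic factor |dx/dθ| = 0.010922 m.
ω = v/|dx/dθ| = 3.18/0.010922 = 291.16 rad/s.
N = 60ω/(2π) = 2780.4 rpm.

2780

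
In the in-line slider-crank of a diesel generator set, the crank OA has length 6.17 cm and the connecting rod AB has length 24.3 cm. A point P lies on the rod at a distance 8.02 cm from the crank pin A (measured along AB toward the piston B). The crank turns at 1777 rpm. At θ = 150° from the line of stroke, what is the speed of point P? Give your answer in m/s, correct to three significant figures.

8.53

ω = 186.1 rad/s.  Crank-pin speed |V_A| = rω = 11.482 m/s, perpendicular to OA.
Rod angle: sinφ = −(r/L) sinθ ⇒ φ = -7.294°; ω_rod = −rω cosθ/√(L²−r²sin²θ) = +41.253 rad/s.
V_P = V_A + ω_rod × AP, with AP = 0.0802 m along the rod.
Components: V_Px = −rω sinθ − a·ω_rod·sinφ = -5.3208 m/s;  V_Py = rω cosθ + a·ω_rod·cosφ = -6.6616 m/s.
|V_P| = √(V_Px² + V_Py²) = 8.5257 m/s.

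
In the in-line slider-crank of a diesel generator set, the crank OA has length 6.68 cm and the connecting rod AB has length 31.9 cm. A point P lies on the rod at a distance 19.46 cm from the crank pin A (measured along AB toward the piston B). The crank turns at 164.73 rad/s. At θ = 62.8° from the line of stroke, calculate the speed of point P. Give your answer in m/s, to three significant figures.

ω = 164.7 rad/s.  Crank-pin speed |V_A| = rω = 11.004 m/s, perpendicular to OA.
Rod angle: sinφ = −(r/L) sinθ ⇒ φ = -10.734°; ω_rod = −rω cosθ/√(L²−r²sin²θ) = -16.048 rad/s.
V_P = V_A + ω_rod × AP, with AP = 0.1946 m along the rod.
Components: V_Px = −rω sinθ − a·ω_rod·sinφ = -10.369 m/s;  V_Py = rω cosθ + a·ω_rod·cosφ = +1.9615 m/s.
|V_P| = √(V_Px² + V_Py²) = 10.553 m/s.

10.6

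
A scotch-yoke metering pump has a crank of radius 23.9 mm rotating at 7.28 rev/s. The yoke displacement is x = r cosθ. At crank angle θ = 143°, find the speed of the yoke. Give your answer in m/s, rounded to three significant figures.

ω = 45.74 rad/s (from 7.28 rev/s).
x = r cosθ ⇒ ẋ = −rω sinθ.
|v| = rω|sinθ| = 0.0239·45.74·|sin 143°| = 0.65792 m/s.

0.658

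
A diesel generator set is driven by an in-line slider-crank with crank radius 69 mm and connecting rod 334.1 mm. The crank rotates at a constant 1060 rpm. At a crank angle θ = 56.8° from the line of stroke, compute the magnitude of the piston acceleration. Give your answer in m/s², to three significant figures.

ω = 2π·1060/60 = 111 rad/s
x(θ) = r cosθ + √(L² − r² sin²θ); with ω constant, a = ω²·d²x/dθ².
d²x/dθ² = −r cosθ − r²(cos2θ)/√u − r⁴ sin²2θ/(4u^{3/2}),  u = L² − r² sin²θ = 0.108289 m².
Substituting r = 0.069 m, L = 0.3341 m, θ = 56.8°: d²x/dθ² = -0.032123 m.
a = ω²·d²x/dθ² = (111)²·(-0.032123) = -395.81 m/s²;  |a| = 395.81 m/s².

396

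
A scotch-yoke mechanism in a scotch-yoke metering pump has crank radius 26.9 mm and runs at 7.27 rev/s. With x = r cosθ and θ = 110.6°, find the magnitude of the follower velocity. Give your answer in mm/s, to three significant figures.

1150

ω = 45.68 rad/s (from 7.27 rev/s).
x = r cosθ ⇒ ẋ = −rω sinθ.
|v| = rω|sinθ| = 0.0269·45.68·|sin 110.6°| = 1.1502 m/s = 1150.2 mm/s.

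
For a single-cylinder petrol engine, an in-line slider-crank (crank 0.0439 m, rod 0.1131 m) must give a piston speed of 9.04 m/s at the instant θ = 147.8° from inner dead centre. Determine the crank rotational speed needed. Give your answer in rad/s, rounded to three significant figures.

582

For an in-line slider-crank, |v_piston| = rω|sinθ|·[1 + r cosθ/√(L² − r² sin²θ)].
With r = 0.0439 m, L = 0.1131 m, θ = 147.8°: the bracketed kinematic factor |dx/dθ| = 0.01554 m.
ω = v/|dx/dθ| = 9.04/0.01554 = 581.73 rad/s.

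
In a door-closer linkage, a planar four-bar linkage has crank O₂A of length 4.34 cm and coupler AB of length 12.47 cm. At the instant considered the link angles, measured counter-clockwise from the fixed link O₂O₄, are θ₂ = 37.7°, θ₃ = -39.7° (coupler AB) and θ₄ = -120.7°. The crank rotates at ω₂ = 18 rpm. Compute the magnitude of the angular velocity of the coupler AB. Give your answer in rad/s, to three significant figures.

0.245

ω₂ = 1.885 rad/s (from 18 rpm).
Differentiating the loop-closure r₂e^{iθ₂}+r₃e^{iθ₃}=r₁+r₄e^{iθ₄} gives r₂ω₂e^{iθ₂}+r₃ω₃e^{iθ₃}=r₄ω₄e^{iθ₄}.
Eliminating the other unknown: ω₃ = r₂ω₂ sin(θ₄−θ₂) / [r₃ sin(θ₃−θ₄)].
Numerator sine = -0.36812; denominator sine = +0.98769.
Result = 0.0434·1.885·(-0.36812) / (0.1247·(+0.98769)) = -0.24451 rad/s; magnitude 0.24451 rad/s.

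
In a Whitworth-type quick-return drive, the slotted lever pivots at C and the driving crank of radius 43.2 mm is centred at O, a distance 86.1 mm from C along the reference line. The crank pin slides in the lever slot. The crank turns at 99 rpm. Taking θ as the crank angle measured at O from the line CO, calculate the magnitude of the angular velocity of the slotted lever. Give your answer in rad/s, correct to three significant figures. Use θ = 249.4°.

0.868

ω = 10.37 rad/s (from 99 rpm).
Crank pin A relative to C: A = (d + r cosθ, r sinθ); lever angle φ = atan2(r sinθ, d + r cosθ).
Differentiating tanφ: φ̇ = rω(d cosθ + r)/(d² + r² + 2dr cosθ).
d² + r² + 2dr cosθ = |CA|² = 0.00666209 m²;  d cosθ + r = +0.012906 m.
|ω_lever| = |0.0432·10.37·+0.012906| / 0.00666209 = 0.86765 rad/s.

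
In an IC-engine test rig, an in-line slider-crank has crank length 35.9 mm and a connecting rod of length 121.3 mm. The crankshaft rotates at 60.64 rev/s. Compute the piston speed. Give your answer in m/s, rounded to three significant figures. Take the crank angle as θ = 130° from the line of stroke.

ω = 2π·60.6 = 381 rad/s
For an in-line slider-crank, x = r cosθ + √(L² − r² sin²θ), so v = −rω sinθ·[1 + r cosθ/√(L² − r² sin²θ)].
With r = 0.0359 m, L = 0.1213 m, θ = 130°: √(L² − r² sin²θ) = 0.11814 m.
v = −0.0359·381·0.76604·[1 + 0.0359·-0.64279/0.11814] = -8.4316 m/s.
|v| = 8.4316 m/s.

8.43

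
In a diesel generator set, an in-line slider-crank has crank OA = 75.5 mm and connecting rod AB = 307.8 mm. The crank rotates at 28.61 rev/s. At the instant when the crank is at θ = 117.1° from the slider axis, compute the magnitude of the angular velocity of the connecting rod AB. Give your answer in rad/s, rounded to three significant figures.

20.6

ω = 179.8 rad/s (converted from 28.61 rev/s).
The rod makes angle φ with the slider axis where L sinφ = r sinθ; differentiating, L cosφ·φ̇ = r ω cosθ.
L cosφ = √(L² − r² sin²θ) = 0.30037 m.
|ω_rod| = r ω |cosθ| / √(L² − r² sin²θ) = 0.0755·179.8·0.45554/0.30037 = 20.583 rad/s.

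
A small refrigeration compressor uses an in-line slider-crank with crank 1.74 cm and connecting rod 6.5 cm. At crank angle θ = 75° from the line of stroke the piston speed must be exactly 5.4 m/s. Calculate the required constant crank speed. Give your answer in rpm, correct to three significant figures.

For an in-line slider-crank, |v_piston| = rω|sinθ|·[1 + r cosθ/√(L² − r² sin²θ)].
With r = 0.0174 m, L = 0.065 m, θ = 75°: the bracketed kinematic factor |dx/dθ| = 0.018013 m.
ω = v/|dx/dθ| = 5.4/0.018013 = 299.79 rad/s.
N = 60ω/(2π) = 2862.8 rpm.

2860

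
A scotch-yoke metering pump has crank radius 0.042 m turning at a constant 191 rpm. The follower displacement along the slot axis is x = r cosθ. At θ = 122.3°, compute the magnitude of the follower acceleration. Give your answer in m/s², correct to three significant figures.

ω = 20 rad/s (from 191 rpm).
x = r cosθ ⇒ ẍ = −rω² cosθ (ω constant).
|a| = rω²|cosθ| = 0.042·(20)²·|cos 122.3°| = 8.9784 m/s².

8.98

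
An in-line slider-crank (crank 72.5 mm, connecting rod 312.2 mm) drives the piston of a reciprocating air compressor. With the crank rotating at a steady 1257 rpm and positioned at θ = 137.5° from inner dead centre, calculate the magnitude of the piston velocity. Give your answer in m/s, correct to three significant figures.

5.33

ω = 2π·1257/60 = 131.6 rad/s
For an in-line slider-crank, x = r cosθ + √(L² − r² sin²θ), so v = −rω sinθ·[1 + r cosθ/√(L² − r² sin²θ)].
With r = 0.0725 m, L = 0.3122 m, θ = 137.5°: √(L² − r² sin²θ) = 0.30833 m.
v = −0.0725·131.6·0.67559·[1 + 0.0725·-0.73728/0.30833] = -5.3297 m/s.
|v| = 5.3297 m/s.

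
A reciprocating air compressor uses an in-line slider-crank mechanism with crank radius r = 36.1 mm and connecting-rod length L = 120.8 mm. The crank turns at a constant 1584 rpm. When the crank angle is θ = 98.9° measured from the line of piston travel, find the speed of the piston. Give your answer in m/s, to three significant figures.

ω = 2π·1584/60 = 165.9 rad/s
For an in-line slider-crank, x = r cosθ + √(L² − r² sin²θ), so v = −rω sinθ·[1 + r cosθ/√(L² − r² sin²θ)].
With r = 0.0361 m, L = 0.1208 m, θ = 98.9°: √(L² − r² sin²θ) = 0.11542 m.
v = −0.0361·165.9·0.98796·[1 + 0.0361·-0.15471/0.11542] = -5.6297 m/s.
|v| = 5.6297 m/s.

5.63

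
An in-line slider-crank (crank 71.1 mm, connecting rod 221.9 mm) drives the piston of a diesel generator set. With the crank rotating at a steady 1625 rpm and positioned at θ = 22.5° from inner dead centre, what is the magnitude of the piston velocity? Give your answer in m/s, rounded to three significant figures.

ω = 2π·1625/60 = 170.2 rad/s
For an in-line slider-crank, x = r cosθ + √(L² − r² sin²θ), so v = −rω sinθ·[1 + r cosθ/√(L² − r² sin²θ)].
With r = 0.0711 m, L = 0.2219 m, θ = 22.5°: √(L² − r² sin²θ) = 0.22023 m.
v = −0.0711·170.2·0.38268·[1 + 0.0711·0.92388/0.22023] = -6.0112 m/s.
|v| = 6.0112 m/s.

6.01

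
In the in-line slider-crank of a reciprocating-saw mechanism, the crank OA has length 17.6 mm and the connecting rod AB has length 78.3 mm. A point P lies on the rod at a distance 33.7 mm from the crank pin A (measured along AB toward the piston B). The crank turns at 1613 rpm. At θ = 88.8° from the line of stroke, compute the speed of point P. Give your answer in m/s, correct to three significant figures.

2.98

ω = 168.9 rad/s.  Crank-pin speed |V_A| = rω = 2.9729 m/s, perpendicular to OA.
Rod angle: sinφ = −(r/L) sinθ ⇒ φ = -12.987°; ω_rod = −rω cosθ/√(L²−r²sin²θ) = -0.81601 rad/s.
V_P = V_A + ω_rod × AP, with AP = 0.0337 m along the rod.
Components: V_Px = −rω sinθ − a·ω_rod·sinφ = -2.9784 m/s;  V_Py = rω cosθ + a·ω_rod·cosφ = +0.035463 m/s.
|V_P| = √(V_Px² + V_Py²) = 2.9786 m/s.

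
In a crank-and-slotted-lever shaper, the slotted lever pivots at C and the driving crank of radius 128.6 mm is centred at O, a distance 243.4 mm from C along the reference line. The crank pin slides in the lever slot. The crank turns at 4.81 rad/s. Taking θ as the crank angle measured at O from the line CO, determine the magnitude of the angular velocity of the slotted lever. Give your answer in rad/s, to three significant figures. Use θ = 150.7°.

2.44

ω = 4.81 rad/s
Crank pin A relative to C: A = (d + r cosθ, r sinθ); lever angle φ = atan2(r sinθ, d + r cosθ).
Differentiating tanφ: φ̇ = rω(d cosθ + r)/(d² + r² + 2dr cosθ).
d² + r² + 2dr cosθ = |CA|² = 0.0211878 m²;  d cosθ + r = -0.083662 m.
|ω_lever| = |0.1286·4.81·-0.083662| / 0.0211878 = 2.4425 rad/s.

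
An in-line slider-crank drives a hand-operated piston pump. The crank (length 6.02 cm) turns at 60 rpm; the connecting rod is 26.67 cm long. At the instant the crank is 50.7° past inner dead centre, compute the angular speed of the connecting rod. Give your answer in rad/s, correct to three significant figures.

ω = 6.283 rad/s (converted from 60 rpm).
The rod makes angle φ with the slider axis where L sinφ = r sinθ; differentiating, L cosφ·φ̇ = r ω cosθ.
L cosφ = √(L² − r² sin²θ) = 0.2626 m.
|ω_rod| = r ω |cosθ| / √(L² − r² sin²θ) = 0.0602·6.283·0.63338/0.2626 = 0.91232 rad/s.

0.912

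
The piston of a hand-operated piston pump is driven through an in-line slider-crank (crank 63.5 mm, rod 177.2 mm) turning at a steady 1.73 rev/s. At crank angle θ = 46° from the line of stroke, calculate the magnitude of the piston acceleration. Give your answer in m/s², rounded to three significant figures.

5.21

ω = 2π·1.73 = 10.87 rad/s
x(θ) = r cosθ + √(L² − r² sin²θ); with ω constant, a = ω²·d²x/dθ².
d²x/dθ² = −r cosθ − r²(cos2θ)/√u − r⁴ sin²2θ/(4u^{3/2}),  u = L² − r² sin²θ = 0.0293134 m².
Substituting r = 0.0635 m, L = 0.1772 m, θ = 46°: d²x/dθ² = -0.044098 m.
a = ω²·d²x/dθ² = (10.87)²·(-0.044098) = -5.2104 m/s²;  |a| = 5.2104 m/s².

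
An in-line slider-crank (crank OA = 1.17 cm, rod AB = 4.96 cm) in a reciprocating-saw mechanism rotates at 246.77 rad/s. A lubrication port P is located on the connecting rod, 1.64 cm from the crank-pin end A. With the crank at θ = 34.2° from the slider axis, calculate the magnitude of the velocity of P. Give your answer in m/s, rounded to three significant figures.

ω = 246.8 rad/s.  Crank-pin speed |V_A| = rω = 2.8872 m/s, perpendicular to OA.
Rod angle: sinφ = −(r/L) sinθ ⇒ φ = -7.619°; ω_rod = −rω cosθ/√(L²−r²sin²θ) = -48.573 rad/s.
V_P = V_A + ω_rod × AP, with AP = 0.0164 m along the rod.
Components: V_Px = −rω sinθ − a·ω_rod·sinφ = -1.7285 m/s;  V_Py = rω cosθ + a·ω_rod·cosφ = +1.5984 m/s.
|V_P| = √(V_Px² + V_Py²) = 2.3542 m/s.

2.35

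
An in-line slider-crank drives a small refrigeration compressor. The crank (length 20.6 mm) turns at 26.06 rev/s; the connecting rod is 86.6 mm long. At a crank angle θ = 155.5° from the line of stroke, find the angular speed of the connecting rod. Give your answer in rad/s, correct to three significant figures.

35.6

ω = 163.7 rad/s (converted from 26.06 rev/s).
The rod makes angle φ with the slider axis where L sinφ = r sinθ; differentiating, L cosφ·φ̇ = r ω cosθ.
L cosφ = √(L² − r² sin²θ) = 0.086178 m.
|ω_rod| = r ω |cosθ| / √(L² − r² sin²θ) = 0.0206·163.7·0.90996/0.086178 = 35.616 rad/s.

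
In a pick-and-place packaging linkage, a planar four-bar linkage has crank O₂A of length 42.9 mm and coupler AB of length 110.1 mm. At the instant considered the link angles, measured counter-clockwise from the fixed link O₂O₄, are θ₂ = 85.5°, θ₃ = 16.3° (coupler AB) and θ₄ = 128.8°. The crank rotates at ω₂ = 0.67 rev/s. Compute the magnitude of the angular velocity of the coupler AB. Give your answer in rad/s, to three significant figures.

ω₂ = 4.21 rad/s (from 0.67 rev/s).
Differentiating the loop-closure r₂e^{iθ₂}+r₃e^{iθ₃}=r₁+r₄e^{iθ₄} gives r₂ω₂e^{iθ₂}+r₃ω₃e^{iθ₃}=r₄ω₄e^{iθ₄}.
Eliminating the other unknown: ω₃ = r₂ω₂ sin(θ₄−θ₂) / [r₃ sin(θ₃−θ₄)].
Numerator sine = +0.68582; denominator sine = -0.92388.
Result = 0.0429·4.21·(+0.68582) / (0.1101·(-0.92388)) = -1.2176 rad/s; magnitude 1.2176 rad/s.

1.22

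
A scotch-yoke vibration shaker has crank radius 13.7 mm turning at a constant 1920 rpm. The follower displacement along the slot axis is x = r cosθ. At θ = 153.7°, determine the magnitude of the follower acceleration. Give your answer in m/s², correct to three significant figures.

497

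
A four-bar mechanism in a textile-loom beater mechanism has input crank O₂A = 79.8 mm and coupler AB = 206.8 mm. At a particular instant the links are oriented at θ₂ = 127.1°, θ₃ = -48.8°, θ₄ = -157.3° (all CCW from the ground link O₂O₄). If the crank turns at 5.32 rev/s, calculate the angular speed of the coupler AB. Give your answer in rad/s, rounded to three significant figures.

ω₂ = 33.43 rad/s (from 5.32 rev/s).
Differentiating the loop-closure r₂e^{iθ₂}+r₃e^{iθ₃}=r₁+r₄e^{iθ₄} gives r₂ω₂e^{iθ₂}+r₃ω₃e^{iθ₃}=r₄ω₄e^{iθ₄}.
Eliminating the other unknown: ω₃ = r₂ω₂ sin(θ₄−θ₂) / [r₃ sin(θ₃−θ₄)].
Numerator sine = +0.96858; denominator sine = +0.94832.
Result = 0.0798·33.43·(+0.96858) / (0.2068·(+0.94832)) = +13.174 rad/s; magnitude 13.174 rad/s.

13.2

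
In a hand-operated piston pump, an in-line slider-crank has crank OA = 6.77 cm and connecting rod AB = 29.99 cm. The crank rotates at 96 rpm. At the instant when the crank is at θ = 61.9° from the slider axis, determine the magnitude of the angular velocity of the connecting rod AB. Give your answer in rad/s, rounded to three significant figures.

1.09

ω = 10.05 rad/s (converted from 96 rpm).
The rod makes angle φ with the slider axis where L sinφ = r sinθ; differentiating, L cosφ·φ̇ = r ω cosθ.
L cosφ = √(L² − r² sin²θ) = 0.29389 m.
|ω_rod| = r ω |cosθ| / √(L² − r² sin²θ) = 0.0677·10.05·0.47101/0.29389 = 1.0908 rad/s.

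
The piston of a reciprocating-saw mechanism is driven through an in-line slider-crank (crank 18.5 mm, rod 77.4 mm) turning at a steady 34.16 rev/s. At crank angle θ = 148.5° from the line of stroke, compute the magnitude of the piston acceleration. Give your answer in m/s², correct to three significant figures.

ω = 2π·34.2 = 214.6 rad/s
x(θ) = r cosθ + √(L² − r² sin²θ); with ω constant, a = ω²·d²x/dθ².
d²x/dθ² = −r cosθ − r²(cos2θ)/√u − r⁴ sin²2θ/(4u^{3/2}),  u = L² − r² sin²θ = 0.00589732 m².
Substituting r = 0.0185 m, L = 0.0774 m, θ = 148.5°: d²x/dθ² = +0.013699 m.
a = ω²·d²x/dθ² = (214.6)²·(+0.013699) = +631.09 m/s²;  |a| = 631.09 m/s².

631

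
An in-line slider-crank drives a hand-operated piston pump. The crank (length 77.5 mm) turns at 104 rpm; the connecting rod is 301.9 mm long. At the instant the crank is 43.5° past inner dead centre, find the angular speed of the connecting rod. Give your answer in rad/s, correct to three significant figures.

2.06

ω = 10.89 rad/s (converted from 104 rpm).
The rod makes angle φ with the slider axis where L sinφ = r sinθ; differentiating, L cosφ·φ̇ = r ω cosθ.
L cosφ = √(L² − r² sin²θ) = 0.29715 m.
|ω_rod| = r ω |cosθ| / √(L² − r² sin²θ) = 0.0775·10.89·0.72537/0.29715 = 2.0604 rad/s.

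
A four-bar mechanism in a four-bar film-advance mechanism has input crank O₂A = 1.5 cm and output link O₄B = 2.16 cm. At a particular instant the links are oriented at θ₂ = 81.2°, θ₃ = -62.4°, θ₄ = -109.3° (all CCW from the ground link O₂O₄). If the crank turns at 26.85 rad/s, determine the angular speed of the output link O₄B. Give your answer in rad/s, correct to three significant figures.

15.2

ω₂ = 26.85 rad/s
Differentiating the loop-closure r₂e^{iθ₂}+r₃e^{iθ₃}=r₁+r₄e^{iθ₄} gives r₂ω₂e^{iθ₂}+r₃ω₃e^{iθ₃}=r₄ω₄e^{iθ₄}.
Eliminating the other unknown: ω₄ = r₂ω₂ sin(θ₂−θ₃) / [r₄ sin(θ₄−θ₃)].
Numerator sine = +0.59342; denominator sine = -0.73016.
Result = 0.015·26.85·(+0.59342) / (0.0216·(-0.73016)) = -15.154 rad/s; magnitude 15.154 rad/s.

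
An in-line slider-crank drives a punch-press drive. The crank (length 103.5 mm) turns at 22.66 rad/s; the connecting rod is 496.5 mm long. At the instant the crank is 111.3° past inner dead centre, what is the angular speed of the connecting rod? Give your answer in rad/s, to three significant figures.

ω = 22.66 rad/s
The rod makes angle φ with the slider axis where L sinφ = r sinθ; differentiating, L cosφ·φ̇ = r ω cosθ.
L cosφ = √(L² − r² sin²θ) = 0.48705 m.
|ω_rod| = r ω |cosθ| / √(L² − r² sin²θ) = 0.1035·22.66·0.36325/0.48705 = 1.7492 rad/s.

1.75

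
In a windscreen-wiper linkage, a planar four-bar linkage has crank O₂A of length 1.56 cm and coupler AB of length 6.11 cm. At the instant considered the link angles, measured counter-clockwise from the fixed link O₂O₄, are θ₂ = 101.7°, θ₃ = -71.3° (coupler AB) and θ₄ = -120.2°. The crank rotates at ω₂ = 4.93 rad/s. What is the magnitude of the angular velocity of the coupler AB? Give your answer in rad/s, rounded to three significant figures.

1.12

ω₂ = 4.93 rad/s
Differentiating the loop-closure r₂e^{iθ₂}+r₃e^{iθ₃}=r₁+r₄e^{iθ₄} gives r₂ω₂e^{iθ₂}+r₃ω₃e^{iθ₃}=r₄ω₄e^{iθ₄}.
Eliminating the other unknown: ω₃ = r₂ω₂ sin(θ₄−θ₂) / [r₃ sin(θ₃−θ₄)].
Numerator sine = +0.66783; denominator sine = +0.75356.
Result = 0.0156·4.93·(+0.66783) / (0.0611·(+0.75356)) = +1.1155 rad/s; magnitude 1.1155 rad/s.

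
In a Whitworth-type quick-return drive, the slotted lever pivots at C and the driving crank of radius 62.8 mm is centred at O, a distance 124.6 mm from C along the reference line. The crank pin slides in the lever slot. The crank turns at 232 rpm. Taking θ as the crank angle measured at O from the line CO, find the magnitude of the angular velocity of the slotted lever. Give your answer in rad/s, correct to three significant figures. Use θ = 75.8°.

6.11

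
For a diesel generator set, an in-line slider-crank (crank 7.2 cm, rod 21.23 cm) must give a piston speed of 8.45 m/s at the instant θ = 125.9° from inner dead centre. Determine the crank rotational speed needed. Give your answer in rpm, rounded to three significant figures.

For an in-line slider-crank, |v_piston| = rω|sinθ|·[1 + r cosθ/√(L² − r² sin²θ)].
With r = 0.072 m, L = 0.2123 m, θ = 125.9°: the bracketed kinematic factor |dx/dθ| = 0.046261 m.
ω = v/|dx/dθ| = 8.45/0.046261 = 182.66 rad/s.
N = 60ω/(2π) = 1744.3 rpm.

1740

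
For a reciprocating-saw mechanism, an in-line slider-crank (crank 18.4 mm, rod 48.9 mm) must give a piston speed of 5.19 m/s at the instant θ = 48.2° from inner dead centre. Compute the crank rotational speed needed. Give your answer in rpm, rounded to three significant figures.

For an in-line slider-crank, |v_piston| = rω|sinθ|·[1 + r cosθ/√(L² − r² sin²θ)].
With r = 0.0184 m, L = 0.0489 m, θ = 48.2°: the bracketed kinematic factor |dx/dθ| = 0.017301 m.
ω = v/|dx/dθ| = 5.19/0.017301 = 299.99 rad/s.
N = 60ω/(2π) = 2864.7 rpm.

2860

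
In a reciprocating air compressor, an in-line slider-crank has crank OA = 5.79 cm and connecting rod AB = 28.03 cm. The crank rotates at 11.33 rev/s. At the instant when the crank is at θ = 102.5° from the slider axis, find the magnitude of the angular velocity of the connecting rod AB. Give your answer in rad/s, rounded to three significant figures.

3.25

ω = 71.19 rad/s (converted from 11.33 rev/s).
The rod makes angle φ with the slider axis where L sinφ = r sinθ; differentiating, L cosφ·φ̇ = r ω cosθ.
L cosφ = √(L² − r² sin²θ) = 0.27454 m.
|ω_rod| = r ω |cosθ| / √(L² − r² sin²θ) = 0.0579·71.19·0.21644/0.27454 = 3.2495 rad/s.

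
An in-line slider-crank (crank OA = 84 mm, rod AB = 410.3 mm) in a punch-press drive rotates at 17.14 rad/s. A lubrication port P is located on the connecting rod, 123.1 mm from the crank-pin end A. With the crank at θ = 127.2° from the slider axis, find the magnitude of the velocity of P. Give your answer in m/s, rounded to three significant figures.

1.26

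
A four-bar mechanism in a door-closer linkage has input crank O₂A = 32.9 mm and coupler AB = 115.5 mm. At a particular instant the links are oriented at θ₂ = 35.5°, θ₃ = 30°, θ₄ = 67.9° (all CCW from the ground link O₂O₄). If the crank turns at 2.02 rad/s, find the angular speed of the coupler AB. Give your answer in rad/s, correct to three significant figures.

0.502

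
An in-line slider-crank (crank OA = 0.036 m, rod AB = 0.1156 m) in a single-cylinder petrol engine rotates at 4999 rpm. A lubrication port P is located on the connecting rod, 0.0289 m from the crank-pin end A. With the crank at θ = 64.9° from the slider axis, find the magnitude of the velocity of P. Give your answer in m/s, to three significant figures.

ω = 523.5 rad/s.  Crank-pin speed |V_A| = rω = 18.846 m/s, perpendicular to OA.
Rod angle: sinφ = −(r/L) sinθ ⇒ φ = -16.380°; ω_rod = −rω cosθ/√(L²−r²sin²θ) = -72.081 rad/s.
V_P = V_A + ω_rod × AP, with AP = 0.0289 m along the rod.
Components: V_Px = −rω sinθ − a·ω_rod·sinφ = -17.654 m/s;  V_Py = rω cosθ + a·ω_rod·cosφ = +5.9958 m/s.
|V_P| = √(V_Px² + V_Py²) = 18.644 m/s.

18.6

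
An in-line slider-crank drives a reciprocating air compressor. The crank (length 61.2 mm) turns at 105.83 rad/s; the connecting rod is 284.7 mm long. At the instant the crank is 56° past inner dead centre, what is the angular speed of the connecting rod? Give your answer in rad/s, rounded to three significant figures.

12.9

ω = 105.8 rad/s
The rod makes angle φ with the slider axis where L sinφ = r sinθ; differentiating, L cosφ·φ̇ = r ω cosθ.
L cosφ = √(L² − r² sin²θ) = 0.28014 m.
|ω_rod| = r ω |cosθ| / √(L² − r² sin²θ) = 0.0612·105.8·0.55919/0.28014 = 12.928 rad/s.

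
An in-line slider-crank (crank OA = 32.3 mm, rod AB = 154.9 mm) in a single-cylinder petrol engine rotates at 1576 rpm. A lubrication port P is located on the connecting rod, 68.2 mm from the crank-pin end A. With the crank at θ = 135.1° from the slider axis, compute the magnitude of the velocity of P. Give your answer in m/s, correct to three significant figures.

4.10

ω = 165 rad/s.  Crank-pin speed |V_A| = rω = 5.3307 m/s, perpendicular to OA.
Rod angle: sinφ = −(r/L) sinθ ⇒ φ = -8.464°; ω_rod = −rω cosθ/√(L²−r²sin²θ) = +24.645 rad/s.
V_P = V_A + ω_rod × AP, with AP = 0.0682 m along the rod.
Components: V_Px = −rω sinθ − a·ω_rod·sinφ = -3.5154 m/s;  V_Py = rω cosθ + a·ω_rod·cosφ = -2.1135 m/s.
|V_P| = √(V_Px² + V_Py²) = 4.1018 m/s.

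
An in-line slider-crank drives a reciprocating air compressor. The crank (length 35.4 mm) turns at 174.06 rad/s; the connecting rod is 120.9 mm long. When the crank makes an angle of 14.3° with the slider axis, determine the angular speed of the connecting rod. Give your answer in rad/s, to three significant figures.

49.5

ω = 174.1 rad/s
The rod makes angle φ with the slider axis where L sinφ = r sinθ; differentiating, L cosφ·φ̇ = r ω cosθ.
L cosφ = √(L² − r² sin²θ) = 0.12058 m.
|ω_rod| = r ω |cosθ| / √(L² − r² sin²θ) = 0.0354·174.1·0.96902/0.12058 = 49.516 rad/s.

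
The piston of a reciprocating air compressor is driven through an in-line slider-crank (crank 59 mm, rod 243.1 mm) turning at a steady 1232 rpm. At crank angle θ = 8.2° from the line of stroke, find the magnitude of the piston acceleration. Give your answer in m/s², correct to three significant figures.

ω = 2π·1232/60 = 129 rad/s
x(θ) = r cosθ + √(L² − r² sin²θ); with ω constant, a = ω²·d²x/dθ².
d²x/dθ² = −r cosθ − r²(cos2θ)/√u − r⁴ sin²2θ/(4u^{3/2}),  u = L² − r² sin²θ = 0.0590268 m².
Substituting r = 0.059 m, L = 0.2431 m, θ = 8.2°: d²x/dθ² = -0.072158 m.
a = ω²·d²x/dθ² = (129)²·(-0.072158) = -1201.1 m/s²;  |a| = 1201.1 m/s².

1200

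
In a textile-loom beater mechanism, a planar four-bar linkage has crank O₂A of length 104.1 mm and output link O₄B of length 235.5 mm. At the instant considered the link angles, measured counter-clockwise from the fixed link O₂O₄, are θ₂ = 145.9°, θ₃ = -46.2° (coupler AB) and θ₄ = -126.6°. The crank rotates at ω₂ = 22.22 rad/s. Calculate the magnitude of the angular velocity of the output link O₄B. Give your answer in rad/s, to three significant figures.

2.09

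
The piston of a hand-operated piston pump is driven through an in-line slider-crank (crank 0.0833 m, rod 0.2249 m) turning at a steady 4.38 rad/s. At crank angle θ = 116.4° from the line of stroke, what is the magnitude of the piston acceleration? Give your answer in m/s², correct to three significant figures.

1.07

ω = 4.38 rad/s
x(θ) = r cosθ + √(L² − r² sin²θ); with ω constant, a = ω²·d²x/dθ².
d²x/dθ² = −r cosθ − r²(cos2θ)/√u − r⁴ sin²2θ/(4u^{3/2}),  u = L² − r² sin²θ = 0.0450129 m².
Substituting r = 0.0833 m, L = 0.2249 m, θ = 116.4°: d²x/dθ² = +0.056012 m.
a = ω²·d²x/dθ² = (4.38)²·(+0.056012) = +1.0746 m/s²;  |a| = 1.0746 m/s².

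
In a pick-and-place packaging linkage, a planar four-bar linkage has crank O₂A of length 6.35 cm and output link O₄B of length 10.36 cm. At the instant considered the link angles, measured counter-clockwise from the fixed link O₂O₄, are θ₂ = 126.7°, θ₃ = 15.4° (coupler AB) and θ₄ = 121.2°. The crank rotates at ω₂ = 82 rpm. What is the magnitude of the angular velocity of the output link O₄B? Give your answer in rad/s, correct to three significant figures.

ω₂ = 8.587 rad/s (from 82 rpm).
Differentiating the loop-closure r₂e^{iθ₂}+r₃e^{iθ₃}=r₁+r₄e^{iθ₄} gives r₂ω₂e^{iθ₂}+r₃ω₃e^{iθ₃}=r₄ω₄e^{iθ₄}.
Eliminating the other unknown: ω₄ = r₂ω₂ sin(θ₂−θ₃) / [r₄ sin(θ₄−θ₃)].
Numerator sine = +0.93169; denominator sine = +0.96222.
Result = 0.0635·8.587·(+0.93169) / (0.1036·(+0.96222)) = +5.0963 rad/s; magnitude 5.0963 rad/s.

5.10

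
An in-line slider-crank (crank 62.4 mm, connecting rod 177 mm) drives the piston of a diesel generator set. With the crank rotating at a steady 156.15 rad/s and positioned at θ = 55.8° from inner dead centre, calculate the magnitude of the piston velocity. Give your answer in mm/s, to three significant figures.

ω = 156.2 rad/s
For an in-line slider-crank, x = r cosθ + √(L² − r² sin²θ), so v = −rω sinθ·[1 + r cosθ/√(L² − r² sin²θ)].
With r = 0.0624 m, L = 0.177 m, θ = 55.8°: √(L² − r² sin²θ) = 0.16931 m.
v = −0.0624·156.2·0.82708·[1 + 0.0624·0.56208/0.16931] = -9.7284 m/s.
|v| = 9.7284 m/s = 9728.4 mm/s.

9730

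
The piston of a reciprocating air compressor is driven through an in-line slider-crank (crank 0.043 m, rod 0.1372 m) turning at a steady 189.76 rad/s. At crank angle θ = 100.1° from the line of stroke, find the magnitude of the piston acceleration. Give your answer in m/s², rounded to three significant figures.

749

ω = 189.8 rad/s
x(θ) = r cosθ + √(L² − r² sin²θ); with ω constant, a = ω²·d²x/dθ².
d²x/dθ² = −r cosθ − r²(cos2θ)/√u − r⁴ sin²2θ/(4u^{3/2}),  u = L² − r² sin²θ = 0.0170317 m².
Substituting r = 0.043 m, L = 0.1372 m, θ = 100.1°: d²x/dθ² = +0.020791 m.
a = ω²·d²x/dθ² = (189.8)²·(+0.020791) = +748.68 m/s²;  |a| = 748.68 m/s².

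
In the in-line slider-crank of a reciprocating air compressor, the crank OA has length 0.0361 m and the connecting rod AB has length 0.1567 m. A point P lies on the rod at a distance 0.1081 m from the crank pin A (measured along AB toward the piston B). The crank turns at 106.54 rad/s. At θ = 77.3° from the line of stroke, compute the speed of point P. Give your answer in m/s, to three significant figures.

3.90

ω = 106.5 rad/s.  Crank-pin speed |V_A| = rω = 3.8461 m/s, perpendicular to OA.
Rod angle: sinφ = −(r/L) sinθ ⇒ φ = -12.988°; ω_rod = −rω cosθ/√(L²−r²sin²θ) = -5.5376 rad/s.
V_P = V_A + ω_rod × AP, with AP = 0.1081 m along the rod.
Components: V_Px = −rω sinθ − a·ω_rod·sinφ = -3.8865 m/s;  V_Py = rω cosθ + a·ω_rod·cosφ = +0.26224 m/s.
|V_P| = √(V_Px² + V_Py²) = 3.8954 m/s.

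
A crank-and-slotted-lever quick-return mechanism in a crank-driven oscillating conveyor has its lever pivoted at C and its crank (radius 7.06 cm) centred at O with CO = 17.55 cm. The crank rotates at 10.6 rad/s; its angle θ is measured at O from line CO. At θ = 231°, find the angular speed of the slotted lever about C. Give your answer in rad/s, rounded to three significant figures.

1.48

ω = 10.6 rad/s
Crank pin A relative to C: A = (d + r cosθ, r sinθ); lever angle φ = atan2(r sinθ, d + r cosθ).
Differentiating tanφ: φ̇ = rω(d cosθ + r)/(d² + r² + 2dr cosθ).
d² + r² + 2dr cosθ = |CA|² = 0.0201897 m²;  d cosθ + r = -0.039846 m.
|ω_lever| = |0.0706·10.6·-0.039846| / 0.0201897 = 1.4769 rad/s.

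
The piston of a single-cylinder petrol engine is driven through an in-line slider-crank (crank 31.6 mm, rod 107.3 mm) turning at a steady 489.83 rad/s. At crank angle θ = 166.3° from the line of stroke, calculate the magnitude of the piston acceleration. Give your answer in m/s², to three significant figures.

ω = 489.8 rad/s
x(θ) = r cosθ + √(L² − r² sin²θ); with ω constant, a = ω²·d²x/dθ².
d²x/dθ² = −r cosθ − r²(cos2θ)/√u − r⁴ sin²2θ/(4u^{3/2}),  u = L² − r² sin²θ = 0.0114573 m².
Substituting r = 0.0316 m, L = 0.1073 m, θ = 166.3°: d²x/dθ² = +0.022376 m.
a = ω²·d²x/dθ² = (489.8)²·(+0.022376) = +5368.6 m/s²;  |a| = 5368.6 m/s².

5370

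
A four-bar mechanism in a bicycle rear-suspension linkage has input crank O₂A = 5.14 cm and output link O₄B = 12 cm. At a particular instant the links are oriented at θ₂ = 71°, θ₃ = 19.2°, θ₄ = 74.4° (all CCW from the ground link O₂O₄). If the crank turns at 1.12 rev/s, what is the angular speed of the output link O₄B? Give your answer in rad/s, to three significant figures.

ω₂ = 7.037 rad/s (from 1.12 rev/s).
Differentiating the loop-closure r₂e^{iθ₂}+r₃e^{iθ₃}=r₁+r₄e^{iθ₄} gives r₂ω₂e^{iθ₂}+r₃ω₃e^{iθ₃}=r₄ω₄e^{iθ₄}.
Eliminating the other unknown: ω₄ = r₂ω₂ sin(θ₂−θ₃) / [r₄ sin(θ₄−θ₃)].
Numerator sine = +0.78586; denominator sine = +0.82115.
Result = 0.0514·7.037·(+0.78586) / (0.12·(+0.82115)) = +2.8847 rad/s; magnitude 2.8847 rad/s.

2.88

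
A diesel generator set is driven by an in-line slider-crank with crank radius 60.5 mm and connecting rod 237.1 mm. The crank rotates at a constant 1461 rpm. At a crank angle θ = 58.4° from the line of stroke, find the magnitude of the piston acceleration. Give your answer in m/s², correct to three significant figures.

ω = 2π·1461/60 = 153 rad/s
x(θ) = r cosθ + √(L² − r² sin²θ); with ω constant, a = ω²·d²x/dθ².
d²x/dθ² = −r cosθ − r²(cos2θ)/√u − r⁴ sin²2θ/(4u^{3/2}),  u = L² − r² sin²θ = 0.0535611 m².
Substituting r = 0.0605 m, L = 0.2371 m, θ = 58.4°: d²x/dθ² = -0.024786 m.
a = ω²·d²x/dθ² = (153)²·(-0.024786) = -580.17 m/s²;  |a| = 580.17 m/s².

580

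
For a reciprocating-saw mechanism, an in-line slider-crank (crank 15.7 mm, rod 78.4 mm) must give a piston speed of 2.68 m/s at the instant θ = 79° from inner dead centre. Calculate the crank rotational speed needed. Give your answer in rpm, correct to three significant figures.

For an in-line slider-crank, |v_piston| = rω|sinθ|·[1 + r cosθ/√(L² − r² sin²θ)].
With r = 0.0157 m, L = 0.0784 m, θ = 79°: the bracketed kinematic factor |dx/dθ| = 0.016012 m.
ω = v/|dx/dθ| = 2.68/0.016012 = 167.37 rad/s.
N = 60ω/(2π) = 1598.3 rpm.

1600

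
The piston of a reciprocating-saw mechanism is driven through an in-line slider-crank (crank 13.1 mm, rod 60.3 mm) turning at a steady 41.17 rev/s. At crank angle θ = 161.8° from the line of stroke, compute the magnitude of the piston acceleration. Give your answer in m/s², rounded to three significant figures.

ω = 2π·41.2 = 258.7 rad/s
x(θ) = r cosθ + √(L² − r² sin²θ); with ω constant, a = ω²·d²x/dθ².
d²x/dθ² = −r cosθ − r²(cos2θ)/√u − r⁴ sin²2θ/(4u^{3/2}),  u = L² − r² sin²θ = 0.00361935 m².
Substituting r = 0.0131 m, L = 0.0603 m, θ = 161.8°: d²x/dθ² = +0.010137 m.
a = ω²·d²x/dθ² = (258.7)²·(+0.010137) = +678.3 m/s²;  |a| = 678.3 m/s².

678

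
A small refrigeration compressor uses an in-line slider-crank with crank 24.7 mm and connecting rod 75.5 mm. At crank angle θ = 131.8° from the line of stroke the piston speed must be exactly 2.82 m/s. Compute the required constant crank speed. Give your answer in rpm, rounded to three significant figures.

1890

For an in-line slider-crank, |v_piston| = rω|sinθ|·[1 + r cosθ/√(L² − r² sin²θ)].
With r = 0.0247 m, L = 0.0755 m, θ = 131.8°: the bracketed kinematic factor |dx/dθ| = 0.014273 m.
ω = v/|dx/dθ| = 2.82/0.014273 = 197.57 rad/s.
N = 60ω/(2π) = 1886.7 rpm.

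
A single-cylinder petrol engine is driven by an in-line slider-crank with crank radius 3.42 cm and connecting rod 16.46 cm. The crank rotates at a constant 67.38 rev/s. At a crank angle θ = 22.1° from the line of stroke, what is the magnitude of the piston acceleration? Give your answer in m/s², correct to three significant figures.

ω = 2π·67.4 = 423.4 rad/s
x(θ) = r cosθ + √(L² − r² sin²θ); with ω constant, a = ω²·d²x/dθ².
d²x/dθ² = −r cosθ − r²(cos2θ)/√u − r⁴ sin²2θ/(4u^{3/2}),  u = L² − r² sin²θ = 0.0269276 m².
Substituting r = 0.0342 m, L = 0.1646 m, θ = 22.1°: d²x/dθ² = -0.036835 m.
a = ω²·d²x/dθ² = (423.4)²·(-0.036835) = -6602.1 m/s²;  |a| = 6602.1 m/s².

6600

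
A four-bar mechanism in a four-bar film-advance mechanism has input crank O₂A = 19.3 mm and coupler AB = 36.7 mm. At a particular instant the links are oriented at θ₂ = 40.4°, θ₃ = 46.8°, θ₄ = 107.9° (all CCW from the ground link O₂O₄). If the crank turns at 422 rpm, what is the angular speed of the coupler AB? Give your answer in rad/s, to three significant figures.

24.5

ω₂ = 44.19 rad/s (from 422 rpm).
Differentiating the loop-closure r₂e^{iθ₂}+r₃e^{iθ₃}=r₁+r₄e^{iθ₄} gives r₂ω₂e^{iθ₂}+r₃ω₃e^{iθ₃}=r₄ω₄e^{iθ₄}.
Eliminating the other unknown: ω₃ = r₂ω₂ sin(θ₄−θ₂) / [r₃ sin(θ₃−θ₄)].
Numerator sine = +0.92388; denominator sine = -0.87546.
Result = 0.0193·44.19·(+0.92388) / (0.0367·(-0.87546)) = -24.525 rad/s; magnitude 24.525 rad/s.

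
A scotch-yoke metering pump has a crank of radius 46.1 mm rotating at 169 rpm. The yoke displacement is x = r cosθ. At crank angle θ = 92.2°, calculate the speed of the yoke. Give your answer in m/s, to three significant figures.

0.815

ω = 17.7 rad/s (from 169 rpm).
x = r cosθ ⇒ ẋ = −rω sinθ.
|v| = rω|sinθ| = 0.0461·17.7·|sin 92.2°| = 0.81526 m/s.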